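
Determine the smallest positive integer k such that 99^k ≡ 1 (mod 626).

6

By Lagrange's theorem, ord_626(99) divides φ(626) = φ(2)·φ(313) = 1·312 = 312 = 2^3 · 3 · 13.
Divisors of 312: 1, 2, 3, 4, 6, 8, 12, 13, 24, 26, 39, 52, 78, 104, 156, 312.
Test each divisor d:
99^1 ≡ 99 (mod 626)
99^2 ≡ 411 (mod 626)
99^3 ≡ 625 (mod 626)
99^4 ≡ 527 (mod 626)
99^6 ≡ 1 (mod 626) ✓
So ord_626(99) = 6.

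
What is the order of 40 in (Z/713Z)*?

330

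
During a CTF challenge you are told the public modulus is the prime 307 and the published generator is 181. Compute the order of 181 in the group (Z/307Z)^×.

153

ord(181) | φ(307) = 307 − 1 = 306 = 2 · 3^2 · 17.
Divisors of 306: 1, 2, 3, 6, 9, 17, 18, 34, 51, 102, 153, 306.
Compute 181^d (mod 307) for the divisors d until we hit 1:
181^1 ≡ 181
181^2 ≡ 219
181^3 ≡ 36
181^6 ≡ 68
181^9 ≡ 299
181^17 ≡ 287
181^18 ≡ 64
181^34 ≡ 93
181^51 ≡ 289
181^102 ≡ 17
181^153 ≡ 1
The smallest such exponent is 153, so the order of 181 is 153.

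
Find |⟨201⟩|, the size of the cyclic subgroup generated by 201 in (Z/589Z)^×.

30

Since 201 ∈ (Z/589Z)^×, its order divides φ(589) = φ(19·31) = (19−1)·(31−1) = 18·30 = 540 = 2^2 · 3^3 · 5.
Divisors of 540: 1, 2, 3, 4, 5, 6, 9, 10, 12, 15, 18, 20, 27, 30, 36, 45, 54, 60, 90, 108, 135, 180, 270, 540.
Evaluate successive powers at the divisors of 540:
201^1 ≡ 201 (mod 589)
201^2 ≡ 349 (mod 589)
201^3 ≡ 58 (mod 589)
201^4 ≡ 467 (mod 589)
201^5 ≡ 216 (mod 589)
201^6 ≡ 419 (mod 589)
201^9 ≡ 153 (mod 589)
201^10 ≡ 125 (mod 589)
201^12 ≡ 39 (mod 589)
201^15 ≡ 495 (mod 589)
201^18 ≡ 438 (mod 589)
201^20 ≡ 311 (mod 589)
201^27 ≡ 457 (mod 589)
201^30 ≡ 1 (mod 589) ✓
Therefore the multiplicative order of 201 modulo 589 is 30.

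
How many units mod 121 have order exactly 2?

φ(121) = φ(11^2) = 11·(11−1) = 110 = 2 · 5 · 11.
(Z/121Z)^× is cyclic (|G| = 110); a cyclic group of order m has exactly φ(d) elements of each order d | m, and none otherwise.
2 | 110, and φ(2) = 2 − 1 = 1.

1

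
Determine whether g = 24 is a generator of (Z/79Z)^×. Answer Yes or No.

No

φ(79) = 79 − 1 = 78 = 2 · 3 · 13.
24 is a primitive root mod 79 iff 24^(φ(79)/q) ≢ 1 for every prime q | φ(79), i.e. q ∈ {2, 3, 13}.
24^39 ≡ 78 (mod 79)  [q = 2: ≢ 1 ✓]
24^26 ≡ 23 (mod 79)  [q = 3: ≢ 1 ✓]
24^6 ≡ 1 (mod 79)  [q = 13: ≡ 1 ✗]
The check at q = 13 fails, so 24 generates a proper subgroup.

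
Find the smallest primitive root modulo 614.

φ(614) = φ(2)·φ(307) = 1·306 = 306 = 2 · 3^2 · 17.
g is a primitive root iff g^(306/q) ≢ 1 (mod 614) for each prime q ∈ {2, 3, 17}.
g = 2: gcd(2, 614) = 2 > 1, not a unit — skip.
g = 3: 3^153 ≡ 613; 3^102 ≡ 1 — hits 1, so not a primitive root.
g = 4: gcd(4, 614) = 2 > 1, not a unit — skip.
g = 5: 5^153 ≡ 613; 5^102 ≡ 289; 5^18 ≡ 81 — none is 1, so 5 is a primitive root.
Hence the least primitive root of 614 is 5.

5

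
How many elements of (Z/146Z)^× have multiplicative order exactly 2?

1

φ(146) = φ(2)·φ(73) = 1·72 = 72 = 2^3 · 3^2.
Since (Z/146Z)^× is cyclic of order 72, the number of elements of order d is φ(d) when d | 72 and 0 otherwise.
2 | 72, and φ(2) = 2 − 1 = 1.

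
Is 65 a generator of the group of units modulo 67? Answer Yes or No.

No

φ(67) = 67 − 1 = 66 = 2 · 3 · 11.
An element g generates (Z/67Z)^× iff g^(66/q) ≢ 1 (mod 67) for each prime q ∈ {2, 3, 11}.
65^33 ≡ 1 (mod 67)  [q = 2: ≡ 1 ✗]
65^22 ≡ 37 (mod 67)  [q = 3: ≢ 1 ✓]
65^6 ≡ 64 (mod 67)  [q = 11: ≢ 1 ✓]
The check at q = 2 fails, so 65 generates a proper subgroup.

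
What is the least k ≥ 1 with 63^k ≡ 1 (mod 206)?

51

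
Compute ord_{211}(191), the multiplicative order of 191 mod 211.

210

Since 191 ∈ (Z/211Z)^×, its order divides φ(211) = 211 − 1 = 210 = 2 · 3 · 5 · 7.
Divisors of 210: 1, 2, 3, 5, 6, 7, 10, 14, 15, 21, 30, 35, 42, 70, 105, 210.
Compute 191^d (mod 211) for the divisors d until we hit 1:
191^1 ≡ 191 (mod 211)
191^2 ≡ 189 (mod 211)
191^3 ≡ 18 (mod 211)
191^5 ≡ 26 (mod 211)
191^6 ≡ 113 (mod 211)
191^7 ≡ 61 (mod 211)
191^10 ≡ 43 (mod 211)
191^14 ≡ 134 (mod 211)
191^15 ≡ 63 (mod 211)
191^21 ≡ 156 (mod 211)
191^30 ≡ 171 (mod 211)
191^35 ≡ 15 (mod 211)
191^42 ≡ 71 (mod 211)
191^70 ≡ 14 (mod 211)
191^105 ≡ 210 (mod 211)
191^210 ≡ 1 (mod 211) ✓
Hence ord(191) = 210.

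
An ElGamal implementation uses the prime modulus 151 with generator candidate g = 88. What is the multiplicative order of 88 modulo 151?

75

The order of 88 must divide φ(151) = 151 − 1 = 150 = 2 · 3 · 5^2.
Divisors of 150: 1, 2, 3, 5, 6, 10, 15, 25, 30, 50, 75, 150.
Evaluate successive powers at the divisors of 150:
88^1 ≡ 88 (mod 151)
88^2 ≡ 43 (mod 151)
88^3 ≡ 9 (mod 151)
88^5 ≡ 85 (mod 151)
88^6 ≡ 81 (mod 151)
88^10 ≡ 128 (mod 151)
88^15 ≡ 8 (mod 151)
88^25 ≡ 118 (mod 151)
88^30 ≡ 64 (mod 151)
88^50 ≡ 32 (mod 151)
88^75 ≡ 1 (mod 151) ✓
Therefore the multiplicative order of 88 modulo 151 is 75.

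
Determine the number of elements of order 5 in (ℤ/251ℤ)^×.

φ(251) = 251 − 1 = 250 = 2 · 5^3.
In a cyclic group of order 250, there are φ(d) elements of order d for each divisor d of 250, and zero for non-divisors.
5 | 250, and φ(5) = 5 − 1 = 4.

4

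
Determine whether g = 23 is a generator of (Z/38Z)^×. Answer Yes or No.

No

φ(38) = φ(2)·φ(19) = 1·18 = 18 = 2 · 3^2.
Test 23^(18/q) mod 38 for each prime factor q of 18:
23^9 ≡ 1 (mod 38)  [q = 2: ≡ 1 ✗]
23^6 ≡ 11 (mod 38)  [q = 3: ≢ 1 ✓]
The check at q = 2 fails, so 23 generates a proper subgroup.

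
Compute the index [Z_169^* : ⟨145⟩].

1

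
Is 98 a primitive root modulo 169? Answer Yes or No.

φ(169) = φ(13^2) = 13·(13−1) = 156 = 2^2 · 3 · 13.
An element g generates (Z/169Z)^× iff g^(156/q) ≢ 1 (mod 169) for each prime q ∈ {2, 3, 13}.
98^78 ≡ 168 (mod 169)  [q = 2: ≢ 1 ✓]
98^52 ≡ 22 (mod 169)  [q = 3: ≢ 1 ✓]
98^12 ≡ 105 (mod 169)  [q = 13: ≢ 1 ✓]
All checks pass, so 98 has order 156 and is a primitive root modulo 169.

Yes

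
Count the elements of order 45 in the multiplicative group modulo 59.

φ(59) = 59 − 1 = 58 = 2 · 29.
Since (Z/59Z)^× is cyclic of order 58, the number of elements of order d is φ(d) when d | 58 and 0 otherwise.
Here 58 is not a multiple of 45, so there are no elements of order 45.

0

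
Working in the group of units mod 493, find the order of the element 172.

56

By Lagrange's theorem, ord_493(172) divides φ(493) = φ(17·29) = (17−1)·(29−1) = 16·28 = 448 = 2^6 · 7.
Divisors of 448: 1, 2, 4, 7, 8, 14, 16, 28, 32, 56, 64, 112, 224, 448.
Compute 172^d (mod 493) for the divisors d until we hit 1:
172^1 ≡ 172 (mod 493)
172^2 ≡ 4 (mod 493)
172^4 ≡ 16 (mod 493)
172^7 ≡ 162 (mod 493)
172^8 ≡ 256 (mod 493)
172^14 ≡ 115 (mod 493)
172^16 ≡ 460 (mod 493)
172^28 ≡ 407 (mod 493)
172^32 ≡ 103 (mod 493)
172^56 ≡ 1 (mod 493) ✓
Therefore the multiplicative order of 172 modulo 493 is 56.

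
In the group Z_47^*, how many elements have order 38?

0

φ(47) = 47 − 1 = 46 = 2 · 23.
(Z/47Z)^× is cyclic (|G| = 46); a cyclic group of order m has exactly φ(d) elements of each order d | m, and none otherwise.
Since 38 ∤ 46, the count is 0.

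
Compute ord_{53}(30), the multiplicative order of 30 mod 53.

Since 30 ∈ (Z/53Z)^×, its order divides φ(53) = 53 − 1 = 52 = 2^2 · 13.
Divisors of 52: 1, 2, 4, 13, 26, 52.
Check 30^d mod 53 for each divisor in increasing order:
30^1 ≡ 30 (mod 53)
30^2 ≡ 52 (mod 53)
30^4 ≡ 1 (mod 53) ✓
Therefore the multiplicative order of 30 modulo 53 is 4.

4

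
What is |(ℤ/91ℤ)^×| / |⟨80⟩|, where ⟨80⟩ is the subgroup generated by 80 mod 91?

By Lagrange's theorem, ord_91(80) divides φ(91) = φ(7·13) = (7−1)·(13−1) = 6·12 = 72 = 2^3 · 3^2.
Divisors of 72: 1, 2, 3, 4, 6, 8, 9, 12, 18, 24, 36, 72.
Test each divisor d:
80^1 ≡ 80 (mod 91)
80^2 ≡ 30 (mod 91)
80^3 ≡ 34 (mod 91)
80^4 ≡ 81 (mod 91)
80^6 ≡ 64 (mod 91)
80^8 ≡ 9 (mod 91)
80^9 ≡ 83 (mod 91)
80^12 ≡ 1 (mod 91) ✓
So ord_91(80) = 12, hence |⟨80⟩| = 12.
[(Z/91Z)^× : ⟨80⟩] = 72/12 = 6.

6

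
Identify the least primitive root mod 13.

φ(13) = 13 − 1 = 12 = 2^2 · 3.
g is a primitive root iff g^(12/q) ≢ 1 (mod 13) for each prime q ∈ {2, 3}.
g = 2: 2^6 ≡ 12; 2^4 ≡ 3 — none is 1, so 2 is a primitive root.
So 2 is the smallest generator of (Z/13Z)^×.

2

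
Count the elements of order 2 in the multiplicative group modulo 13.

1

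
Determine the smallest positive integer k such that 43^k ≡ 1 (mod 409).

ord(43) | φ(409) = 409 − 1 = 408 = 2^3 · 3 · 17.
Divisors of 408: 1, 2, 3, 4, 6, 8, 12, 17, 24, 34, 51, 68, 102, 136, 204, 408.
Test each divisor d:
43^1 ≡ 43
43^2 ≡ 213
43^3 ≡ 161
43^4 ≡ 379
43^6 ≡ 154
43^8 ≡ 82
43^12 ≡ 403
43^17 ≡ 378
43^24 ≡ 36
43^34 ≡ 143
43^51 ≡ 66
43^68 ≡ 408
43^102 ≡ 266
43^136 ≡ 1
So ord_409(43) = 136.

136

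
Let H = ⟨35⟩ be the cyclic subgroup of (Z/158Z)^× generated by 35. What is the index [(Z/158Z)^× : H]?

1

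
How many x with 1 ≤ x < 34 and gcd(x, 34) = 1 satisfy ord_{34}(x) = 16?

φ(34) = φ(2)·φ(17) = 1·16 = 16 = 2^4.
In a cyclic group of order 16, there are φ(d) elements of order d for each divisor d of 16, and zero for non-divisors.
16 = 2^4 divides 16, and φ(16) = 8.

8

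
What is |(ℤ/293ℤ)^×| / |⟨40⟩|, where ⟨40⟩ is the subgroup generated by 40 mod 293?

ord(40) | φ(293) = 293 − 1 = 292 = 2^2 · 73.
Divisors of 292: 1, 2, 4, 73, 146, 292.
Evaluate successive powers at the divisors of 292:
40^1 ≡ 40 (mod 293)
40^2 ≡ 135 (mod 293)
40^4 ≡ 59 (mod 293)
40^73 ≡ 1 (mod 293) ✓
The order of 40 is 73, so the subgroup it generates has 73 elements.
Index = |(Z/293Z)^×| / |⟨40⟩| = 292 / 73 = 4.

4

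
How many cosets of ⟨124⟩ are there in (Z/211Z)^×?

3

The order of 124 must divide φ(211) = 211 − 1 = 210 = 2 · 3 · 5 · 7.
Divisors of 210: 1, 2, 3, 5, 6, 7, 10, 14, 15, 21, 30, 35, 42, 70, 105, 210.
Test each divisor d:
124^1 ≡ 124 (mod 211)
124^2 ≡ 184 (mod 211)
124^3 ≡ 28 (mod 211)
124^5 ≡ 88 (mod 211)
124^6 ≡ 151 (mod 211)
124^7 ≡ 156 (mod 211)
124^10 ≡ 148 (mod 211)
124^14 ≡ 71 (mod 211)
124^15 ≡ 153 (mod 211)
124^21 ≡ 104 (mod 211)
124^30 ≡ 199 (mod 211)
124^35 ≡ 210 (mod 211)
124^42 ≡ 55 (mod 211)
124^70 ≡ 1 (mod 211) ✓
The order of 124 is 70, so the subgroup it generates has 70 elements.
[(Z/211Z)^× : ⟨124⟩] = 210/70 = 3.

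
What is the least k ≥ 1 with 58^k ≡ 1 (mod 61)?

5

ord(58) | φ(61) = 61 − 1 = 60 = 2^2 · 3 · 5.
Divisors of 60: 1, 2, 3, 4, 5, 6, 10, 12, 15, 20, 30, 60.
Check 58^d mod 61 for each divisor in increasing order:
58^1 ≡ 58 (mod 61)
58^2 ≡ 9 (mod 61)
58^3 ≡ 34 (mod 61)
58^4 ≡ 20 (mod 61)
58^5 ≡ 1 (mod 61) ✓
The smallest such exponent is 5, so the order of 58 is 5.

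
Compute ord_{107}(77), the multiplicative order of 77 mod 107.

106

By Lagrange's theorem, ord_107(77) divides φ(107) = 107 − 1 = 106 = 2 · 53.
Divisors of 106: 1, 2, 53, 106.
Test each divisor d:
77^1 ≡ 77 (mod 107)
77^2 ≡ 44 (mod 107)
77^53 ≡ 106 (mod 107)
77^106 ≡ 1 (mod 107) ✓
Therefore the multiplicative order of 77 modulo 107 is 106.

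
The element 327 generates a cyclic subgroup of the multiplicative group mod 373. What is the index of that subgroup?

2

ord(327) | φ(373) = 373 − 1 = 372 = 2^2 · 3 · 31.
Divisors of 372: 1, 2, 3, 4, 6, 12, 31, 62, 93, 124, 186, 372.
Compute 327^d (mod 373) for the divisors d until we hit 1:
327^1 ≡ 327 (mod 373)
327^2 ≡ 251 (mod 373)
327^3 ≡ 17 (mod 373)
327^4 ≡ 337 (mod 373)
327^6 ≡ 289 (mod 373)
327^12 ≡ 342 (mod 373)
327^31 ≡ 89 (mod 373)
327^62 ≡ 88 (mod 373)
327^93 ≡ 372 (mod 373)
327^124 ≡ 284 (mod 373)
327^186 ≡ 1 (mod 373) ✓
The order of 327 is 186, so the subgroup it generates has 186 elements.
The index is φ(373) / ord(327) = 372 / 186 = 2.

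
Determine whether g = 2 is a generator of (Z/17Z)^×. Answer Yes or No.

No

φ(17) = 17 − 1 = 16 = 2^4.
Test 2^(16/q) mod 17 for each prime factor q of 16:
2^8 ≡ 1 (mod 17)  [q = 2: ≡ 1 ✗]
2^8 ≡ 1 shows ord(2) | 8, strictly less than φ(17); not a primitive root.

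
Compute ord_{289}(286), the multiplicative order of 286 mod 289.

272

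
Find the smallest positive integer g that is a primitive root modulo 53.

φ(53) = 53 − 1 = 52 = 2^2 · 13.
g is a primitive root iff g^(52/q) ≢ 1 (mod 53) for each prime q ∈ {2, 13}.
g = 2: 2^26 ≡ 52; 2^4 ≡ 16 — none is 1, so 2 is a primitive root.
So 2 is the smallest generator of (Z/53Z)^×.

2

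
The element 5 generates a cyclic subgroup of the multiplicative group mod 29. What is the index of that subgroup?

2

ord(5) | φ(29) = 29 − 1 = 28 = 2^2 · 7.
Divisors of 28: 1, 2, 4, 7, 14, 28.
Check 5^d mod 29 for each divisor in increasing order:
5^1 ≡ 5 (mod 29)
5^2 ≡ 25 (mod 29)
5^4 ≡ 16 (mod 29)
5^7 ≡ 28 (mod 29)
5^14 ≡ 1 (mod 29) ✓
Thus |⟨5⟩| = ord(5) = 14.
The index is φ(29) / ord(5) = 28 / 14 = 2.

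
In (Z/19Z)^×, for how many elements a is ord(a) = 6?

2

φ(19) = 19 − 1 = 18 = 2 · 3^2.
(Z/19Z)^× is cyclic (|G| = 18); a cyclic group of order m has exactly φ(d) elements of each order d | m, and none otherwise.
6 = 2 · 3 divides 18, and φ(6) = 2.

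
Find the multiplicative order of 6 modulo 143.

60

Since 6 ∈ (Z/143Z)^×, its order divides φ(143) = φ(11·13) = (11−1)·(13−1) = 10·12 = 120 = 2^3 · 3 · 5.
Divisors of 120: 1, 2, 3, 4, 5, 6, 8, 10, 12, 15, 20, 24, 30, 40, 60, 120.
Check 6^d mod 143 for each divisor in increasing order:
6^1 ≡ 6
6^2 ≡ 36
6^3 ≡ 73
6^4 ≡ 9
6^5 ≡ 54
6^6 ≡ 38
6^8 ≡ 81
6^10 ≡ 56
6^12 ≡ 14
6^15 ≡ 21
6^20 ≡ 133
6^24 ≡ 53
6^30 ≡ 12
6^40 ≡ 100
6^60 ≡ 1
Hence ord(6) = 60.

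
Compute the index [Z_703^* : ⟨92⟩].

18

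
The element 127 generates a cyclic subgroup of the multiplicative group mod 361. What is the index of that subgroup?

19

The order of 127 must divide φ(361) = φ(19^2) = 19·(19−1) = 342 = 2 · 3^2 · 19.
Divisors of 342: 1, 2, 3, 6, 9, 18, 19, 38, 57, 114, 171, 342.
Compute 127^d (mod 361) for the divisors d until we hit 1:
127^1 ≡ 127 (mod 361)
127^2 ≡ 245 (mod 361)
127^3 ≡ 69 (mod 361)
127^6 ≡ 68 (mod 361)
127^9 ≡ 360 (mod 361)
127^18 ≡ 1 (mod 361) ✓
So ord_361(127) = 18, hence |⟨127⟩| = 18.
The index is φ(361) / ord(127) = 342 / 18 = 19.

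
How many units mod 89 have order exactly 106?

0

φ(89) = 89 − 1 = 88 = 2^3 · 11.
Since (Z/89Z)^× is cyclic of order 88, the number of elements of order d is φ(d) when d | 88 and 0 otherwise.
Since 106 ∤ 88, the count is 0.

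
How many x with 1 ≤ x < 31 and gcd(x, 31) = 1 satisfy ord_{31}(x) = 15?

8

φ(31) = 31 − 1 = 30 = 2 · 3 · 5.
In a cyclic group of order 30, there are φ(d) elements of order d for each divisor d of 30, and zero for non-divisors.
15 = 3 · 5 divides 30, and φ(15) = 8.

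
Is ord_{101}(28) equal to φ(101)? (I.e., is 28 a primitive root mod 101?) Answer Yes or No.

Yes

φ(101) = 101 − 1 = 100 = 2^2 · 5^2.
An element g generates (Z/101Z)^× iff g^(100/q) ≢ 1 (mod 101) for each prime q ∈ {2, 5}.
28^50 ≡ 100 (mod 101)  [q = 2: ≢ 1 ✓]
28^20 ≡ 95 (mod 101)  [q = 5: ≢ 1 ✓]
None equal 1, so ord_101(28) = 100: 28 is a primitive root.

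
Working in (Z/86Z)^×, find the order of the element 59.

7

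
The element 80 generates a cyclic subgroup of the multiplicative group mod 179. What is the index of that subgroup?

Since 80 ∈ (Z/179Z)^×, its order divides φ(179) = 179 − 1 = 178 = 2 · 89.
Divisors of 178: 1, 2, 89, 178.
Evaluate successive powers at the divisors of 178:
80^1 ≡ 80 (mod 179)
80^2 ≡ 135 (mod 179)
80^89 ≡ 1 (mod 179) ✓
So ord_179(80) = 89, hence |⟨80⟩| = 89.
The index is φ(179) / ord(80) = 178 / 89 = 2.

2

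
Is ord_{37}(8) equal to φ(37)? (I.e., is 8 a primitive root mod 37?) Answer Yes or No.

φ(37) = 37 − 1 = 36 = 2^2 · 3^2.
8 is a primitive root mod 37 iff 8^(φ(37)/q) ≢ 1 for every prime q | φ(37), i.e. q ∈ {2, 3}.
8^18 ≡ 36 (mod 37)  [q = 2: ≢ 1 ✓]
8^12 ≡ 1 (mod 37)  [q = 3: ≡ 1 ✗]
The check at q = 3 fails, so 8 generates a proper subgroup.

No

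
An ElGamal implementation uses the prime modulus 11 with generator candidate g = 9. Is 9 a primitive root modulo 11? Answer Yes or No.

φ(11) = 11 − 1 = 10 = 2 · 5.
An element g generates (Z/11Z)^× iff g^(10/q) ≢ 1 (mod 11) for each prime q ∈ {2, 5}.
9^5 ≡ 1 (mod 11)  [q = 2: ≡ 1 ✗]
9^2 ≡ 4 (mod 11)  [q = 5: ≢ 1 ✓]
Since 9^5 ≡ 1, the order of 9 divides 5 < 10, so 9 is not a primitive root.

No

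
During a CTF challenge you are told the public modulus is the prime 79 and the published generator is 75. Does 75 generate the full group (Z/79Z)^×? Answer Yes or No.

φ(79) = 79 − 1 = 78 = 2 · 3 · 13.
Test 75^(78/q) mod 79 for each prime factor q of 78:
75^39 ≡ 78 (mod 79)  [q = 2: ≢ 1 ✓]
75^26 ≡ 55 (mod 79)  [q = 3: ≢ 1 ✓]
75^6 ≡ 67 (mod 79)  [q = 13: ≢ 1 ✓]
All checks pass, so 75 has order 78 and is a primitive root modulo 79.

Yes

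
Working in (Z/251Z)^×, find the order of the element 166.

250

Since 166 ∈ (Z/251Z)^×, its order divides φ(251) = 251 − 1 = 250 = 2 · 5^3.
Divisors of 250: 1, 2, 5, 10, 25, 50, 125, 250.
Check 166^d mod 251 for each divisor in increasing order:
166^1 ≡ 166 (mod 251)
166^2 ≡ 197 (mod 251)
166^5 ≡ 128 (mod 251)
166^10 ≡ 69 (mod 251)
166^25 ≡ 231 (mod 251)
166^50 ≡ 149 (mod 251)
166^125 ≡ 250 (mod 251)
166^250 ≡ 1 (mod 251) ✓
Hence ord(166) = 250.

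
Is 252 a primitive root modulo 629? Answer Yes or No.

No

629 = 17 · 37 is a product of two distinct odd primes, so (Z/629Z)^× ≅ (Z/17Z)^× × (Z/37Z)^× is not cyclic.
No primitive root modulo 629 exists; in particular 252 is not one.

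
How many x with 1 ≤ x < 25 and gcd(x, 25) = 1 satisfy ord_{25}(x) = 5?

φ(25) = φ(5^2) = 5·(5−1) = 20 = 2^2 · 5.
(Z/25Z)^× is cyclic (|G| = 20); a cyclic group of order m has exactly φ(d) elements of each order d | m, and none otherwise.
5 | 20, and φ(5) = 5 − 1 = 4.

4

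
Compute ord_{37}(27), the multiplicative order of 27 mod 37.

By Lagrange's theorem, ord_37(27) divides φ(37) = 37 − 1 = 36 = 2^2 · 3^2.
Divisors of 36: 1, 2, 3, 4, 6, 9, 12, 18, 36.
Evaluate successive powers at the divisors of 36:
27^1 ≡ 27 (mod 37)
27^2 ≡ 26 (mod 37)
27^3 ≡ 36 (mod 37)
27^4 ≡ 10 (mod 37)
27^6 ≡ 1 (mod 37) ✓
Hence ord(27) = 6.

6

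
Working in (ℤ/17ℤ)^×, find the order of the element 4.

By Lagrange's theorem, ord_17(4) divides φ(17) = 17 − 1 = 16 = 2^4.
Divisors of 16: 1, 2, 4, 8, 16.
Compute 4^d (mod 17) for the divisors d until we hit 1:
4^1 ≡ 4 (mod 17)
4^2 ≡ 16 (mod 17)
4^4 ≡ 1 (mod 17) ✓
The smallest such exponent is 4, so the order of 4 is 4.

4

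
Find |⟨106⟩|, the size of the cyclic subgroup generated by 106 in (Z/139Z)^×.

The order of 106 must divide φ(139) = 139 − 1 = 138 = 2 · 3 · 23.
Divisors of 138: 1, 2, 3, 6, 23, 46, 69, 138.
Test each divisor d:
106^1 ≡ 106 (mod 139)
106^2 ≡ 116 (mod 139)
106^3 ≡ 64 (mod 139)
106^6 ≡ 65 (mod 139)
106^23 ≡ 1 (mod 139) ✓
Therefore the multiplicative order of 106 modulo 139 is 23.

23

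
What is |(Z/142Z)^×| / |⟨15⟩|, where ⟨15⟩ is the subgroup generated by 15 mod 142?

2

By Lagrange's theorem, ord_142(15) divides φ(142) = φ(2)·φ(71) = 1·70 = 70 = 2 · 5 · 7.
Divisors of 70: 1, 2, 5, 7, 10, 14, 35, 70.
Test each divisor d:
15^1 ≡ 15 (mod 142)
15^2 ≡ 83 (mod 142)
15^5 ≡ 101 (mod 142)
15^7 ≡ 5 (mod 142)
15^10 ≡ 119 (mod 142)
15^14 ≡ 25 (mod 142)
15^35 ≡ 1 (mod 142) ✓
Thus |⟨15⟩| = ord(15) = 35.
Index = |(Z/142Z)^×| / |⟨15⟩| = 70 / 35 = 2.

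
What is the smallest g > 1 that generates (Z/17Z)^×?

3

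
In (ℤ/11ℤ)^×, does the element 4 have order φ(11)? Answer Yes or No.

No

φ(11) = 11 − 1 = 10 = 2 · 5.
It suffices to check that the order of 4 is not a proper divisor of 10: compute 4^(10/q) for q ∈ {2, 5}.
4^5 ≡ 1 (mod 11)  [q = 2: ≡ 1 ✗]
4^2 ≡ 5 (mod 11)  [q = 5: ≢ 1 ✓]
Since 4^5 ≡ 1, the order of 4 divides 5 < 10, so 4 is not a primitive root.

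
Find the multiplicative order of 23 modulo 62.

10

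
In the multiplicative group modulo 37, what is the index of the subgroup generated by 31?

ord(31) | φ(37) = 37 − 1 = 36 = 2^2 · 3^2.
Divisors of 36: 1, 2, 3, 4, 6, 9, 12, 18, 36.
Compute 31^d (mod 37) for the divisors d until we hit 1:
31^1 ≡ 31 (mod 37)
31^2 ≡ 36 (mod 37)
31^3 ≡ 6 (mod 37)
31^4 ≡ 1 (mod 37) ✓
So ord_37(31) = 4, hence |⟨31⟩| = 4.
The index is φ(37) / ord(31) = 36 / 4 = 9.

9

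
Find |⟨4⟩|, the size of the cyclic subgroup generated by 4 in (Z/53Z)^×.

26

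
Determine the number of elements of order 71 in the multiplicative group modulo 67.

0

φ(67) = 67 − 1 = 66 = 2 · 3 · 11.
(Z/67Z)^× is cyclic (|G| = 66); a cyclic group of order m has exactly φ(d) elements of each order d | m, and none otherwise.
Here 66 is not a multiple of 71, so there are no elements of order 71.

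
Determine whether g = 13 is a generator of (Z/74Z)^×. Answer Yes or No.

φ(74) = φ(2)·φ(37) = 1·36 = 36 = 2^2 · 3^2.
13 is a primitive root mod 74 iff 13^(φ(74)/q) ≢ 1 for every prime q | φ(74), i.e. q ∈ {2, 3}.
13^18 ≡ 73 (mod 74)  [q = 2: ≢ 1 ✓]
13^12 ≡ 47 (mod 74)  [q = 3: ≢ 1 ✓]
Every test exponent gives a nontrivial residue, hence 13 generates the full group.

Yes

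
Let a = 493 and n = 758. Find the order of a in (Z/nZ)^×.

189

By Lagrange's theorem, ord_758(493) divides φ(758) = φ(2)·φ(379) = 1·378 = 378 = 2 · 3^3 · 7.
Divisors of 378: 1, 2, 3, 6, 7, 9, 14, 18, 21, 27, 42, 54, 63, 126, 189, 378.
Evaluate successive powers at the divisors of 378:
493^1 ≡ 493 (mod 758)
493^2 ≡ 489 (mod 758)
493^3 ≡ 33 (mod 758)
493^6 ≡ 331 (mod 758)
493^7 ≡ 213 (mod 758)
493^9 ≡ 311 (mod 758)
493^14 ≡ 647 (mod 758)
493^18 ≡ 455 (mod 758)
493^21 ≡ 613 (mod 758)
493^27 ≡ 517 (mod 758)
493^42 ≡ 559 (mod 758)
493^54 ≡ 473 (mod 758)
493^63 ≡ 51 (mod 758)
493^126 ≡ 327 (mod 758)
493^189 ≡ 1 (mod 758) ✓
The smallest such exponent is 189, so the order of 493 is 189.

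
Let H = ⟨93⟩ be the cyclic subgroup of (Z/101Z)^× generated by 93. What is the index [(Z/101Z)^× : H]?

By Lagrange's theorem, ord_101(93) divides φ(101) = 101 − 1 = 100 = 2^2 · 5^2.
Divisors of 100: 1, 2, 4, 5, 10, 20, 25, 50, 100.
Evaluate successive powers at the divisors of 100:
93^1 ≡ 93
93^2 ≡ 64
93^4 ≡ 56
93^5 ≡ 57
93^10 ≡ 17
93^20 ≡ 87
93^25 ≡ 10
93^50 ≡ 100
93^100 ≡ 1
The order of 93 is 100, so the subgroup it generates has 100 elements.
[(Z/101Z)^× : ⟨93⟩] = 100/100 = 1.

1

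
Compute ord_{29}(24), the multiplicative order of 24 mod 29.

7

By Lagrange's theorem, ord_29(24) divides φ(29) = 29 − 1 = 28 = 2^2 · 7.
Divisors of 28: 1, 2, 4, 7, 14, 28.
Evaluate successive powers at the divisors of 28:
24^1 ≡ 24 (mod 29)
24^2 ≡ 25 (mod 29)
24^4 ≡ 16 (mod 29)
24^7 ≡ 1 (mod 29) ✓
Therefore the multiplicative order of 24 modulo 29 is 7.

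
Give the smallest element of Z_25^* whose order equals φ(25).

φ(25) = φ(5^2) = 5·(5−1) = 20 = 2^2 · 5.
Test candidates g = 2, 3, … against the prime factors q ∈ {2, 5} of φ(25): g is a generator iff g^(20/q) ≢ 1 for every such q.
g = 2: 2^10 ≡ 24; 2^4 ≡ 16 — none is 1, so 2 is a primitive root.
So 2 is the smallest generator of (Z/25Z)^×.

2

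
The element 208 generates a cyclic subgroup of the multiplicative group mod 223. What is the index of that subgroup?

3

Since 208 ∈ (Z/223Z)^×, its order divides φ(223) = 223 − 1 = 222 = 2 · 3 · 37.
Divisors of 222: 1, 2, 3, 6, 37, 74, 111, 222.
Compute 208^d (mod 223) for the divisors d until we hit 1:
208^1 ≡ 208 (mod 223)
208^2 ≡ 2 (mod 223)
208^3 ≡ 193 (mod 223)
208^6 ≡ 8 (mod 223)
208^37 ≡ 222 (mod 223)
208^74 ≡ 1 (mod 223) ✓
The order of 208 is 74, so the subgroup it generates has 74 elements.
[(Z/223Z)^× : ⟨208⟩] = 222/74 = 3.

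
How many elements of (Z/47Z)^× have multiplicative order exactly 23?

22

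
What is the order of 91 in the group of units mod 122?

60

ord(91) | φ(122) = φ(2)·φ(61) = 1·60 = 60 = 2^2 · 3 · 5.
Divisors of 60: 1, 2, 3, 4, 5, 6, 10, 12, 15, 20, 30, 60.
Check 91^d mod 122 for each divisor in increasing order:
91^1 ≡ 91 (mod 122)
91^2 ≡ 107 (mod 122)
91^3 ≡ 99 (mod 122)
91^4 ≡ 103 (mod 122)
91^5 ≡ 101 (mod 122)
91^6 ≡ 41 (mod 122)
91^10 ≡ 75 (mod 122)
91^12 ≡ 95 (mod 122)
91^15 ≡ 11 (mod 122)
91^20 ≡ 13 (mod 122)
91^30 ≡ 121 (mod 122)
91^60 ≡ 1 (mod 122) ✓
Therefore the multiplicative order of 91 modulo 122 is 60.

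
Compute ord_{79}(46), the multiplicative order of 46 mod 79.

ord(46) | φ(79) = 79 − 1 = 78 = 2 · 3 · 13.
Divisors of 78: 1, 2, 3, 6, 13, 26, 39, 78.
Test each divisor d:
46^1 ≡ 46 (mod 79)
46^2 ≡ 62 (mod 79)
46^3 ≡ 8 (mod 79)
46^6 ≡ 64 (mod 79)
46^13 ≡ 1 (mod 79) ✓
Therefore the multiplicative order of 46 modulo 79 is 13.

13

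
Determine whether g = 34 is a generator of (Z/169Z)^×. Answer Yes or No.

No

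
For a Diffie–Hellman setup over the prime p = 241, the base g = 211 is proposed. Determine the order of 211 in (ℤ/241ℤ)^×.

8

The order of 211 must divide φ(241) = 241 − 1 = 240 = 2^4 · 3 · 5.
Divisors of 240: 1, 2, 3, 4, 5, 6, 8, 10, 12, 15, 16, 20, 24, 30, 40, 48, 60, 80, 120, 240.
Check 211^d mod 241 for each divisor in increasing order:
211^1 ≡ 211
211^2 ≡ 177
211^3 ≡ 233
211^4 ≡ 240
211^5 ≡ 30
211^6 ≡ 64
211^8 ≡ 1
Therefore the multiplicative order of 211 modulo 241 is 8.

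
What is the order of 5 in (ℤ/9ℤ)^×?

6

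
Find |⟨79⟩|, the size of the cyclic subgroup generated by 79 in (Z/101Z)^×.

25

Since 79 ∈ (Z/101Z)^×, its order divides φ(101) = 101 − 1 = 100 = 2^2 · 5^2.
Divisors of 100: 1, 2, 4, 5, 10, 20, 25, 50, 100.
Test each divisor d:
79^1 ≡ 79
79^2 ≡ 80
79^4 ≡ 37
79^5 ≡ 95
79^10 ≡ 36
79^20 ≡ 84
79^25 ≡ 1
The smallest such exponent is 25, so the order of 79 is 25.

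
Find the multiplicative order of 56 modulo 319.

28

Since 56 ∈ (Z/319Z)^×, its order divides φ(319) = φ(11·29) = (11−1)·(29−1) = 10·28 = 280 = 2^3 · 5 · 7.
Divisors of 280: 1, 2, 4, 5, 7, 8, 10, 14, 20, 28, 35, 40, 56, 70, 140, 280.
Test each divisor d:
56^1 ≡ 56 (mod 319)
56^2 ≡ 265 (mod 319)
56^4 ≡ 45 (mod 319)
56^5 ≡ 287 (mod 319)
56^7 ≡ 133 (mod 319)
56^8 ≡ 111 (mod 319)
56^10 ≡ 67 (mod 319)
56^14 ≡ 144 (mod 319)
56^20 ≡ 23 (mod 319)
56^28 ≡ 1 (mod 319) ✓
Hence ord(56) = 28.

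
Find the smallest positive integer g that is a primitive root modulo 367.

φ(367) = 367 − 1 = 366 = 2 · 3 · 61.
Test candidates g = 2, 3, … against the prime factors q ∈ {2, 3, 61} of φ(367): g is a generator iff g^(366/q) ≢ 1 for every such q.
g = 2: 2^183 ≡ 1 — hits 1, so not a primitive root.
g = 3: 3^183 ≡ 366; 3^122 ≡ 1 — hits 1, so not a primitive root.
g = 4: 4^183 ≡ 1 — hits 1, so not a primitive root.
g = 5: 5^183 ≡ 366; 5^122 ≡ 1 — hits 1, so not a primitive root.
g = 6: 6^183 ≡ 366; 6^122 ≡ 283; 6^6 ≡ 47 — none is 1, so 6 is a primitive root.
So 6 is the smallest generator of (Z/367Z)^×.

6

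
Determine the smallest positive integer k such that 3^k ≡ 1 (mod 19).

Since 3 ∈ (Z/19Z)^×, its order divides φ(19) = 19 − 1 = 18 = 2 · 3^2.
Divisors of 18: 1, 2, 3, 6, 9, 18.
Compute 3^d (mod 19) for the divisors d until we hit 1:
3^1 ≡ 3
3^2 ≡ 9
3^3 ≡ 8
3^6 ≡ 7
3^9 ≡ 18
3^18 ≡ 1
So ord_19(3) = 18.

18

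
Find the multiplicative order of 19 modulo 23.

22

ord(19) | φ(23) = 23 − 1 = 22 = 2 · 11.
Divisors of 22: 1, 2, 11, 22.
Test each divisor d:
19^1 ≡ 19
19^2 ≡ 16
19^11 ≡ 22
19^22 ≡ 1
So ord_23(19) = 22.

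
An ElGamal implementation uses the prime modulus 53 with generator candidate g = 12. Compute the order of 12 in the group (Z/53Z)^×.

52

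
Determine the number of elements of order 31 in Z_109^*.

0

φ(109) = 109 − 1 = 108 = 2^2 · 3^3.
In a cyclic group of order 108, there are φ(d) elements of order d for each divisor d of 108, and zero for non-divisors.
Since 31 ∤ 108, the count is 0.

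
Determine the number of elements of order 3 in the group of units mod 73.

2

φ(73) = 73 − 1 = 72 = 2^3 · 3^2.
Since (Z/73Z)^× is cyclic of order 72, the number of elements of order d is φ(d) when d | 72 and 0 otherwise.
3 | 72, and φ(3) = 3 − 1 = 2.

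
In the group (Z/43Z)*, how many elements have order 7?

6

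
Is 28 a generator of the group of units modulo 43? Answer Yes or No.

Yes

φ(43) = 43 − 1 = 42 = 2 · 3 · 7.
It suffices to check that the order of 28 is not a proper divisor of 42: compute 28^(42/q) for q ∈ {2, 3, 7}.
28^21 ≡ 42 (mod 43)  [q = 2: ≢ 1 ✓]
28^14 ≡ 6 (mod 43)  [q = 3: ≢ 1 ✓]
28^6 ≡ 11 (mod 43)  [q = 7: ≢ 1 ✓]
All checks pass, so 28 has order 42 and is a primitive root modulo 43.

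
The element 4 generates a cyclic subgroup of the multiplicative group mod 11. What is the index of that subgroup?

2

The order of 4 must divide φ(11) = 11 − 1 = 10 = 2 · 5.
Divisors of 10: 1, 2, 5, 10.
Compute 4^d (mod 11) for the divisors d until we hit 1:
4^1 ≡ 4 (mod 11)
4^2 ≡ 5 (mod 11)
4^5 ≡ 1 (mod 11) ✓
So ord_11(4) = 5, hence |⟨4⟩| = 5.
The index is φ(11) / ord(4) = 10 / 5 = 2.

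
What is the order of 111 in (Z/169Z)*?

Since 111 ∈ (Z/169Z)^×, its order divides φ(169) = φ(13^2) = 13·(13−1) = 156 = 2^2 · 3 · 13.
Divisors of 156: 1, 2, 3, 4, 6, 12, 13, 26, 39, 52, 78, 156.
Test each divisor d:
111^1 ≡ 111 (mod 169)
111^2 ≡ 153 (mod 169)
111^3 ≡ 83 (mod 169)
111^4 ≡ 87 (mod 169)
111^6 ≡ 129 (mod 169)
111^12 ≡ 79 (mod 169)
111^13 ≡ 150 (mod 169)
111^26 ≡ 23 (mod 169)
111^39 ≡ 70 (mod 169)
111^52 ≡ 22 (mod 169)
111^78 ≡ 168 (mod 169)
111^156 ≡ 1 (mod 169) ✓
The smallest such exponent is 156, so the order of 111 is 156.

156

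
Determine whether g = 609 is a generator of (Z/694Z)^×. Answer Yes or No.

φ(694) = φ(2)·φ(347) = 1·346 = 346 = 2 · 173.
609 is a primitive root mod 694 iff 609^(φ(694)/q) ≢ 1 for every prime q | φ(694), i.e. q ∈ {2, 173}.
609^173 ≡ 693 (mod 694)  [q = 2: ≢ 1 ✓]
609^2 ≡ 285 (mod 694)  [q = 173: ≢ 1 ✓]
Every test exponent gives a nontrivial residue, hence 609 generates the full group.

Yes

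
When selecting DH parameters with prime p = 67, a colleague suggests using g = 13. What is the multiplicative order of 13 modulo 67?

66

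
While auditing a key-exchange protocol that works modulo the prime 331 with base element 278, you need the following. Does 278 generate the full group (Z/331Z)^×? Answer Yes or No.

Yes

φ(331) = 331 − 1 = 330 = 2 · 3 · 5 · 11.
It suffices to check that the order of 278 is not a proper divisor of 330: compute 278^(330/q) for q ∈ {2, 3, 5, 11}.
278^165 ≡ 330 (mod 331)  [q = 2: ≢ 1 ✓]
278^110 ≡ 31 (mod 331)  [q = 3: ≢ 1 ✓]
278^66 ≡ 323 (mod 331)  [q = 5: ≢ 1 ✓]
278^30 ≡ 270 (mod 331)  [q = 11: ≢ 1 ✓]
None equal 1, so ord_331(278) = 330: 278 is a primitive root.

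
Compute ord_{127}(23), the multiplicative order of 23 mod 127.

126

Since 23 ∈ (Z/127Z)^×, its order divides φ(127) = 127 − 1 = 126 = 2 · 3^2 · 7.
Divisors of 126: 1, 2, 3, 6, 7, 9, 14, 18, 21, 42, 63, 126.
Compute 23^d (mod 127) for the divisors d until we hit 1:
23^1 ≡ 23 (mod 127)
23^2 ≡ 21 (mod 127)
23^3 ≡ 102 (mod 127)
23^6 ≡ 117 (mod 127)
23^7 ≡ 24 (mod 127)
23^9 ≡ 123 (mod 127)
23^14 ≡ 68 (mod 127)
23^18 ≡ 16 (mod 127)
23^21 ≡ 108 (mod 127)
23^42 ≡ 107 (mod 127)
23^63 ≡ 126 (mod 127)
23^126 ≡ 1 (mod 127) ✓
Therefore the multiplicative order of 23 modulo 127 is 126.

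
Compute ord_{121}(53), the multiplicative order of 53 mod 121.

55

ord(53) | φ(121) = φ(11^2) = 11·(11−1) = 110 = 2 · 5 · 11.
Divisors of 110: 1, 2, 5, 10, 11, 22, 55, 110.
Compute 53^d (mod 121) for the divisors d until we hit 1:
53^1 ≡ 53 (mod 121)
53^2 ≡ 26 (mod 121)
53^5 ≡ 12 (mod 121)
53^10 ≡ 23 (mod 121)
53^11 ≡ 9 (mod 121)
53^22 ≡ 81 (mod 121)
53^55 ≡ 1 (mod 121) ✓
So ord_121(53) = 55.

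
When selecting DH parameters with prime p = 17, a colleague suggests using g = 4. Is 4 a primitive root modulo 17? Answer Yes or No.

φ(17) = 17 − 1 = 16 = 2^4.
Test 4^(16/q) mod 17 for each prime factor q of 16:
4^8 ≡ 1 (mod 17)  [q = 2: ≡ 1 ✗]
The check at q = 2 fails, so 4 generates a proper subgroup.

No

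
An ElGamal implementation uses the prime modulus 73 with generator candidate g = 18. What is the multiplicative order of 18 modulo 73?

By Lagrange's theorem, ord_73(18) divides φ(73) = 73 − 1 = 72 = 2^3 · 3^2.
Divisors of 72: 1, 2, 3, 4, 6, 8, 9, 12, 18, 24, 36, 72.
Check 18^d mod 73 for each divisor in increasing order:
18^1 ≡ 18
18^2 ≡ 32
18^3 ≡ 65
18^4 ≡ 2
18^6 ≡ 64
18^8 ≡ 4
18^9 ≡ 72
18^12 ≡ 8
18^18 ≡ 1
So ord_73(18) = 18.

18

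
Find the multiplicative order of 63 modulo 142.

70

Since 63 ∈ (Z/142Z)^×, its order divides φ(142) = φ(2)·φ(71) = 1·70 = 70 = 2 · 5 · 7.
Divisors of 70: 1, 2, 5, 7, 10, 14, 35, 70.
Test each divisor d:
63^1 ≡ 63 (mod 142)
63^2 ≡ 135 (mod 142)
63^5 ≡ 105 (mod 142)
63^7 ≡ 117 (mod 142)
63^10 ≡ 91 (mod 142)
63^14 ≡ 57 (mod 142)
63^35 ≡ 141 (mod 142)
63^70 ≡ 1 (mod 142) ✓
Therefore the multiplicative order of 63 modulo 142 is 70.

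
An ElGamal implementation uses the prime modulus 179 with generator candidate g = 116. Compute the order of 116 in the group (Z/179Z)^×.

89

ord(116) | φ(179) = 179 − 1 = 178 = 2 · 89.
Divisors of 178: 1, 2, 89, 178.
Check 116^d mod 179 for each divisor in increasing order:
116^1 ≡ 116 (mod 179)
116^2 ≡ 31 (mod 179)
116^89 ≡ 1 (mod 179) ✓
The smallest such exponent is 89, so the order of 116 is 89.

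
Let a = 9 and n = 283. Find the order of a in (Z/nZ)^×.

141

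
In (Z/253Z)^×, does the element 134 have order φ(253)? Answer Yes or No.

253 = 11 · 23 is a product of two distinct odd primes, so (Z/253Z)^× ≅ (Z/11Z)^× × (Z/23Z)^× is not cyclic.
No primitive root modulo 253 exists; in particular 134 is not one.

No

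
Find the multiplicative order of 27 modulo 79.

26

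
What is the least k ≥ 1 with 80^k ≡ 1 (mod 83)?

82

ord(80) | φ(83) = 83 − 1 = 82 = 2 · 41.
Divisors of 82: 1, 2, 41, 82.
Test each divisor d:
80^1 ≡ 80
80^2 ≡ 9
80^41 ≡ 82
80^82 ≡ 1
The smallest such exponent is 82, so the order of 80 is 82.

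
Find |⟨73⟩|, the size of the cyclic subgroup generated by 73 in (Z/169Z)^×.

52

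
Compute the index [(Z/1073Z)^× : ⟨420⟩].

4

ord(420) | φ(1073) = φ(29·37) = (29−1)·(37−1) = 28·36 = 1008 = 2^4 · 3^2 · 7.
Divisors of 1008: 1, 2, 3, 4, 6, 7, 8, 9, 12, 14, 16, 18, 21, 24, 28, 36, 42, 48, 56, 63, 72, 84, 112, 126, 144, 168, 252, 336, 504, 1008.
Evaluate successive powers at the divisors of 1008:
420^1 ≡ 420 (mod 1073)
420^2 ≡ 428 (mod 1073)
420^3 ≡ 569 (mod 1073)
420^4 ≡ 774 (mod 1073)
420^6 ≡ 788 (mod 1073)
420^7 ≡ 476 (mod 1073)
420^8 ≡ 342 (mod 1073)
420^9 ≡ 931 (mod 1073)
420^12 ≡ 750 (mod 1073)
420^14 ≡ 173 (mod 1073)
420^16 ≡ 7 (mod 1073)
420^18 ≡ 850 (mod 1073)
420^21 ≡ 800 (mod 1073)
420^24 ≡ 248 (mod 1073)
420^28 ≡ 958 (mod 1073)
420^36 ≡ 371 (mod 1073)
420^42 ≡ 492 (mod 1073)
420^48 ≡ 343 (mod 1073)
420^56 ≡ 349 (mod 1073)
420^63 ≡ 882 (mod 1073)
420^72 ≡ 297 (mod 1073)
420^84 ≡ 639 (mod 1073)
420^112 ≡ 552 (mod 1073)
420^126 ≡ 1072 (mod 1073)
420^144 ≡ 223 (mod 1073)
420^168 ≡ 581 (mod 1073)
420^252 ≡ 1 (mod 1073) ✓
Thus |⟨420⟩| = ord(420) = 252.
The index is φ(1073) / ord(420) = 1008 / 252 = 4.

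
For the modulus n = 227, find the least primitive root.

2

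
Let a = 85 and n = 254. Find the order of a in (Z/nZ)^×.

By Lagrange's theorem, ord_254(85) divides φ(254) = φ(2)·φ(127) = 1·126 = 126 = 2 · 3^2 · 7.
Divisors of 126: 1, 2, 3, 6, 7, 9, 14, 18, 21, 42, 63, 126.
Compute 85^d (mod 254) for the divisors d until we hit 1:
85^1 ≡ 85 (mod 254)
85^2 ≡ 113 (mod 254)
85^3 ≡ 207 (mod 254)
85^6 ≡ 177 (mod 254)
85^7 ≡ 59 (mod 254)
85^9 ≡ 63 (mod 254)
85^14 ≡ 179 (mod 254)
85^18 ≡ 159 (mod 254)
85^21 ≡ 147 (mod 254)
85^42 ≡ 19 (mod 254)
85^63 ≡ 253 (mod 254)
85^126 ≡ 1 (mod 254) ✓
The smallest such exponent is 126, so the order of 85 is 126.

126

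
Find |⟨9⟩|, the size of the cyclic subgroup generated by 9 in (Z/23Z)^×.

11

By Lagrange's theorem, ord_23(9) divides φ(23) = 23 − 1 = 22 = 2 · 11.
Divisors of 22: 1, 2, 11, 22.
Compute 9^d (mod 23) for the divisors d until we hit 1:
9^1 ≡ 9 (mod 23)
9^2 ≡ 12 (mod 23)
9^11 ≡ 1 (mod 23) ✓
So ord_23(9) = 11.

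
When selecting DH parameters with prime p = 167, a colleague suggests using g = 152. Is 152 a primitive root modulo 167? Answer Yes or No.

φ(167) = 167 − 1 = 166 = 2 · 83.
It suffices to check that the order of 152 is not a proper divisor of 166: compute 152^(166/q) for q ∈ {2, 83}.
152^83 ≡ 1 (mod 167)  [q = 2: ≡ 1 ✗]
152^2 ≡ 58 (mod 167)  [q = 83: ≢ 1 ✓]
Since 152^83 ≡ 1, the order of 152 divides 83 < 166, so 152 is not a primitive root.

No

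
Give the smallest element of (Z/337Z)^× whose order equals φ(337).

10

φ(337) = 337 − 1 = 336 = 2^4 · 3 · 7.
g is a primitive root iff g^(336/q) ≢ 1 (mod 337) for each prime q ∈ {2, 3, 7}.
g = 2: 2^168 ≡ 1 — hits 1, so not a primitive root.
g = 3: 3^168 ≡ 1 — hits 1, so not a primitive root.
g = 4: 4^168 ≡ 1 — hits 1, so not a primitive root.
g = 5: 5^168 ≡ 336; 5^112 ≡ 1 — hits 1, so not a primitive root.
g = 6: 6^168 ≡ 1 — hits 1, so not a primitive root.
g = 7: 7^168 ≡ 1 — hits 1, so not a primitive root.
g = 8: 8^168 ≡ 1 — hits 1, so not a primitive root.
g = 9: 9^168 ≡ 1 — hits 1, so not a primitive root.
g = 10: 10^168 ≡ 336; 10^112 ≡ 128; 10^48 ≡ 175 — none is 1, so 10 is a primitive root.
So 10 is the smallest generator of (Z/337Z)^×.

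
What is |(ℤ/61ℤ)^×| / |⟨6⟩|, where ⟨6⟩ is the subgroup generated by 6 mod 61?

1

ord(6) | φ(61) = 61 − 1 = 60 = 2^2 · 3 · 5.
Divisors of 60: 1, 2, 3, 4, 5, 6, 10, 12, 15, 20, 30, 60.
Compute 6^d (mod 61) for the divisors d until we hit 1:
6^1 ≡ 6 (mod 61)
6^2 ≡ 36 (mod 61)
6^3 ≡ 33 (mod 61)
6^4 ≡ 15 (mod 61)
6^5 ≡ 29 (mod 61)
6^6 ≡ 52 (mod 61)
6^10 ≡ 48 (mod 61)
6^12 ≡ 20 (mod 61)
6^15 ≡ 50 (mod 61)
6^20 ≡ 47 (mod 61)
6^30 ≡ 60 (mod 61)
6^60 ≡ 1 (mod 61) ✓
The order of 6 is 60, so the subgroup it generates has 60 elements.
[(Z/61Z)^× : ⟨6⟩] = 60/60 = 1.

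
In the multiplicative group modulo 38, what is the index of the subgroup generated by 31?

3

ord(31) | φ(38) = φ(2)·φ(19) = 1·18 = 18 = 2 · 3^2.
Divisors of 18: 1, 2, 3, 6, 9, 18.
Compute 31^d (mod 38) for the divisors d until we hit 1:
31^1 ≡ 31
31^2 ≡ 11
31^3 ≡ 37
31^6 ≡ 1
The order of 31 is 6, so the subgroup it generates has 6 elements.
[(Z/38Z)^× : ⟨31⟩] = 18/6 = 3.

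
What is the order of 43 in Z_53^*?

By Lagrange's theorem, ord_53(43) divides φ(53) = 53 − 1 = 52 = 2^2 · 13.
Divisors of 52: 1, 2, 4, 13, 26, 52.
Check 43^d mod 53 for each divisor in increasing order:
43^1 ≡ 43 (mod 53)
43^2 ≡ 47 (mod 53)
43^4 ≡ 36 (mod 53)
43^13 ≡ 52 (mod 53)
43^26 ≡ 1 (mod 53) ✓
Hence ord(43) = 26.

26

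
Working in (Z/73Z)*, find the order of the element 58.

72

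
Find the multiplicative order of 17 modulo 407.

180

The order of 17 must divide φ(407) = φ(11·37) = (11−1)·(37−1) = 10·36 = 360 = 2^3 · 3^2 · 5.
Divisors of 360: 1, 2, 3, 4, 5, 6, 8, 9, 10, 12, 15, 18, 20, 24, 30, 36, 40, 45, 60, 72, 90, 120, 180, 360.
Evaluate successive powers at the divisors of 360:
17^1 ≡ 17
17^2 ≡ 289
17^3 ≡ 29
17^4 ≡ 86
17^5 ≡ 241
17^6 ≡ 27
17^8 ≡ 70
17^9 ≡ 376
17^10 ≡ 287
17^12 ≡ 322
17^15 ≡ 384
17^18 ≡ 147
17^20 ≡ 155
17^24 ≡ 306
17^30 ≡ 122
17^36 ≡ 38
17^40 ≡ 12
17^45 ≡ 43
17^60 ≡ 232
17^72 ≡ 223
17^90 ≡ 221
17^120 ≡ 100
17^180 ≡ 1
Hence ord(17) = 180.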